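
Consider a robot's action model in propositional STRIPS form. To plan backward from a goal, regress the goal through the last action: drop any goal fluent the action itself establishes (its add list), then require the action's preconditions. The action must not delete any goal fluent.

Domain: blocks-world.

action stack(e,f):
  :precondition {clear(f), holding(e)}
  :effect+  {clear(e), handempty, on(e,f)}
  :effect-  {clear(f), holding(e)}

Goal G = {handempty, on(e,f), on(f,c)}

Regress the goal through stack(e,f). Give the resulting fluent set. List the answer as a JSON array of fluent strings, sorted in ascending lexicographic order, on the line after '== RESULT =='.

Compute (G \ add) ∪ pre:
  G ∩ del = {}  (empty — regression defined)
  G \ add = {handempty, on(e,f), on(f,c)} \ {clear(e), handempty, on(e,f)} = {on(f,c)}
  ∪ pre   = {on(f,c)} ∪ {clear(f), holding(e)}
          = {clear(f), holding(e), on(f,c)}

== RESULT ==
["clear(f)", "holding(e)", "on(f,c)"]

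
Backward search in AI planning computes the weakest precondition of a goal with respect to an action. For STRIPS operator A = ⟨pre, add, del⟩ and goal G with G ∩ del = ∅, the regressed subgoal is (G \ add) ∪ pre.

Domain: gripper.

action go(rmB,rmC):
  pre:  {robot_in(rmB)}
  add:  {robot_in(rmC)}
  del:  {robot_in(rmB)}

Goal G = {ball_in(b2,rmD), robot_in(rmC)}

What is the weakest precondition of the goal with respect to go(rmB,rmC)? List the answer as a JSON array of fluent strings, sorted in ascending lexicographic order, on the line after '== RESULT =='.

Regress:
  G ∩ del = {}  (empty — regression defined)
  G \ add = {ball_in(b2,rmD), robot_in(rmC)} \ {robot_in(rmC)} = {ball_in(b2,rmD)}
  ∪ pre   = {ball_in(b2,rmD)} ∪ {robot_in(rmB)}
          = {ball_in(b2,rmD), robot_in(rmB)}

== RESULT ==
["ball_in(b2,rmD)", "robot_in(rmB)"]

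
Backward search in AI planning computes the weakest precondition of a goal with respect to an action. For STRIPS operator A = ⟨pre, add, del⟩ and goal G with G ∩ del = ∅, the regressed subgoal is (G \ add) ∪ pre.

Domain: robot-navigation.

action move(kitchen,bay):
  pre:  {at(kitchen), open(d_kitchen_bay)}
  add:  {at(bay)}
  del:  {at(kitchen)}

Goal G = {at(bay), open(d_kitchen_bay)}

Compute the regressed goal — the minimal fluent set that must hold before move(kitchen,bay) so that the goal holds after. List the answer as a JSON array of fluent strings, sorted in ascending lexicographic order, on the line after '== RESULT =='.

Regress:
  G ∩ del = {}  (empty — regression defined)
  G \ add = {at(bay), open(d_kitchen_bay)} \ {at(bay)} = {open(d_kitchen_bay)}
  ∪ pre   = {open(d_kitchen_bay)} ∪ {at(kitchen), open(d_kitchen_bay)}
          = {at(kitchen), open(d_kitchen_bay)}

== RESULT ==
["at(kitchen)", "open(d_kitchen_bay)"]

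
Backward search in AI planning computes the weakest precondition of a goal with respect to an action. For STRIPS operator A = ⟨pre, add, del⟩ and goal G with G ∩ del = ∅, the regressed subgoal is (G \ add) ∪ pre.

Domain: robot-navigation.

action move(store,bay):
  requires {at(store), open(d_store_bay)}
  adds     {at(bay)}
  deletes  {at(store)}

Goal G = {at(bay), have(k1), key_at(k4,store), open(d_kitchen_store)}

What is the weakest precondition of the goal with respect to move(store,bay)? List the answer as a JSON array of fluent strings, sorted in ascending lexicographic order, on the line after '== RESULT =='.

Compute (G \ add) ∪ pre:
  G ∩ del = {}  (empty — regression defined)
  G \ add = {at(bay), have(k1), key_at(k4,store), open(d_kitchen_store)} \ {at(bay)} = {have(k1), key_at(k4,store), open(d_kitchen_store)}
  ∪ pre   = {have(k1), key_at(k4,store), open(d_kitchen_store)} ∪ {at(store), open(d_store_bay)}
          = {at(store), have(k1), key_at(k4,store), open(d_kitchen_store), open(d_store_bay)}

== RESULT ==
["at(store)", "have(k1)", "key_at(k4,store)", "open(d_kitchen_store)", "open(d_store_bay)"]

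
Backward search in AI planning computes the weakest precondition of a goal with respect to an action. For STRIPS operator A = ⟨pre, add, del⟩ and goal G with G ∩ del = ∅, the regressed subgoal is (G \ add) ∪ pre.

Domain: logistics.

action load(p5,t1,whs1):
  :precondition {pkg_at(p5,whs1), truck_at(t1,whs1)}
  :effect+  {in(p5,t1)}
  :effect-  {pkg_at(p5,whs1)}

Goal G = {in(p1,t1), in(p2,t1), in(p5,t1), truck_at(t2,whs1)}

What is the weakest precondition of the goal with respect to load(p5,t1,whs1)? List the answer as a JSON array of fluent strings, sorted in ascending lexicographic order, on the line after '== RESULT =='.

Regress:
  G ∩ del = {}  (empty — regression defined)
  G \ add = {in(p1,t1), in(p2,t1), in(p5,t1), truck_at(t2,whs1)} \ {in(p5,t1)} = {in(p1,t1), in(p2,t1), truck_at(t2,whs1)}
  ∪ pre   = {in(p1,t1), in(p2,t1), truck_at(t2,whs1)} ∪ {pkg_at(p5,whs1), truck_at(t1,whs1)}
          = {in(p1,t1), in(p2,t1), pkg_at(p5,whs1), truck_at(t1,whs1), truck_at(t2,whs1)}

== RESULT ==
["in(p1,t1)", "in(p2,t1)", "pkg_at(p5,whs1)", "truck_at(t1,whs1)", "truck_at(t2,whs1)"]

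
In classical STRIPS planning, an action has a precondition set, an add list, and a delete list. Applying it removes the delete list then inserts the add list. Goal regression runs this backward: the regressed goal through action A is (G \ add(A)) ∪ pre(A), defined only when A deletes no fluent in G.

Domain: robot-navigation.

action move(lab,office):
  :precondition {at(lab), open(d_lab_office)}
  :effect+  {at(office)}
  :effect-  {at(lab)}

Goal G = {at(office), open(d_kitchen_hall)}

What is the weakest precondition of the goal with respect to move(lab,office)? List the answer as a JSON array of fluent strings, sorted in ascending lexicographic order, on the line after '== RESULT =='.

Compute (G \ add) ∪ pre:
  G ∩ del = {}  (empty — regression defined)
  G \ add = {at(office), open(d_kitchen_hall)} \ {at(office)} = {open(d_kitchen_hall)}
  ∪ pre   = {open(d_kitchen_hall)} ∪ {at(lab), open(d_lab_office)}
          = {at(lab), open(d_kitchen_hall), open(d_lab_office)}

== RESULT ==
["at(lab)", "open(d_kitchen_hall)", "open(d_lab_office)"]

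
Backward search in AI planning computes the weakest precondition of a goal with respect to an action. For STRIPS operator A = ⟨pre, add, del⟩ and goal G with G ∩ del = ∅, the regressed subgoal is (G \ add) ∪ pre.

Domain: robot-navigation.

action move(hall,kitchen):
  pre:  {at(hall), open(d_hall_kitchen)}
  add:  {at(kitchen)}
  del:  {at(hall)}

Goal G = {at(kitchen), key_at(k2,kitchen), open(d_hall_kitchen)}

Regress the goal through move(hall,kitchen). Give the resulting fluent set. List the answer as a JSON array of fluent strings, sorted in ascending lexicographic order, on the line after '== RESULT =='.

Compute (G \ add) ∪ pre:
  G ∩ del = {}  (empty — regression defined)
  G \ add = {at(kitchen), key_at(k2,kitchen), open(d_hall_kitchen)} \ {at(kitchen)} = {key_at(k2,kitchen), open(d_hall_kitchen)}
  ∪ pre   = {key_at(k2,kitchen), open(d_hall_kitchen)} ∪ {at(hall), open(d_hall_kitchen)}
          = {at(hall), key_at(k2,kitchen), open(d_hall_kitchen)}

== RESULT ==
["at(hall)", "key_at(k2,kitchen)", "open(d_hall_kitchen)"]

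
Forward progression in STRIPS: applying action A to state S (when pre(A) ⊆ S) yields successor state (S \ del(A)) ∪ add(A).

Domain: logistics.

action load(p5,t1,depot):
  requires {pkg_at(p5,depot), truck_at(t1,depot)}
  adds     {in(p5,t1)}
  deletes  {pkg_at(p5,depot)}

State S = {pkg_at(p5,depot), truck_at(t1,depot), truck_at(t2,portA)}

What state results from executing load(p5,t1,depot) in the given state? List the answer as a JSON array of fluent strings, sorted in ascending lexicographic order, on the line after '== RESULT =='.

Progress:
  pre ⊆ S: {pkg_at(p5,depot), truck_at(t1,depot)} ⊆ S  — applicable
  S \ del = {truck_at(t1,depot), truck_at(t2,portA)}
  ∪ add   = {in(p5,t1), truck_at(t1,depot), truck_at(t2,portA)}

== RESULT ==
["in(p5,t1)", "truck_at(t1,depot)", "truck_at(t2,portA)"]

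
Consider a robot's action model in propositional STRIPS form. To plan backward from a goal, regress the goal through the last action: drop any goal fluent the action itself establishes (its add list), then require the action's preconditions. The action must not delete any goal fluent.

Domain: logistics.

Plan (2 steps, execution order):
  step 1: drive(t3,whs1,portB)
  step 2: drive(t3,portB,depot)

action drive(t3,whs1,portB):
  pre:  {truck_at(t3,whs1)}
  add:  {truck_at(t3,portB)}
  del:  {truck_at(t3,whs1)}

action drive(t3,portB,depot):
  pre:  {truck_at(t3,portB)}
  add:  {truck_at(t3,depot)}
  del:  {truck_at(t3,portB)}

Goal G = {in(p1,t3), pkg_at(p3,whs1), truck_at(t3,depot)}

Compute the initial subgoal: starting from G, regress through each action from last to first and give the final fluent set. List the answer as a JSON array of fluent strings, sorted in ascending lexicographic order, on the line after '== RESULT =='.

Regress step by step:
  through step 2 (drive(t3,portB,depot)): drop {truck_at(t3,depot)}, keep {in(p1,t3), pkg_at(p3,whs1)}, require {truck_at(t3,portB)}
    → {in(p1,t3), pkg_at(p3,whs1), truck_at(t3,portB)}
  through step 1 (drive(t3,whs1,portB)): drop {truck_at(t3,portB)}, keep {in(p1,t3), pkg_at(p3,whs1)}, require {truck_at(t3,whs1)}
    → {in(p1,t3), pkg_at(p3,whs1), truck_at(t3,whs1)}

== RESULT ==
["in(p1,t3)", "pkg_at(p3,whs1)", "truck_at(t3,whs1)"]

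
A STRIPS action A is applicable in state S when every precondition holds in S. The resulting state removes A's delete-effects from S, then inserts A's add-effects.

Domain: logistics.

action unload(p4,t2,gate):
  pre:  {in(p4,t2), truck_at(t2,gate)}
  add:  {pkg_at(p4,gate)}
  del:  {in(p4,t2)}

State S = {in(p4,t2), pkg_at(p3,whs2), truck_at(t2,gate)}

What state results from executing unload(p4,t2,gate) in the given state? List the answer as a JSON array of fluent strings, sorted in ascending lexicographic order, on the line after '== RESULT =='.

Progress:
  pre ⊆ S: {in(p4,t2), truck_at(t2,gate)} ⊆ S  — applicable
  S \ del = {pkg_at(p3,whs2), truck_at(t2,gate)}
  ∪ add   = {pkg_at(p3,whs2), pkg_at(p4,gate), truck_at(t2,gate)}

== RESULT ==
["pkg_at(p3,whs2)", "pkg_at(p4,gate)", "truck_at(t2,gate)"]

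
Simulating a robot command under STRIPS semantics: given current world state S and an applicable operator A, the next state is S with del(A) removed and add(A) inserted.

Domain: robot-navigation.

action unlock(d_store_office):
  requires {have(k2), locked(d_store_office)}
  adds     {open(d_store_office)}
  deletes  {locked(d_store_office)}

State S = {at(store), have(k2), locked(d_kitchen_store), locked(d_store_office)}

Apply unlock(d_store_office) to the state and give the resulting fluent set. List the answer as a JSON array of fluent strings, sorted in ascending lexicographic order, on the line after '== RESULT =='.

Compute (S \ del) ∪ add:
  pre ⊆ S: {have(k2), locked(d_store_office)} ⊆ S  — applicable
  S \ del = {at(store), have(k2), locked(d_kitchen_store)}
  ∪ add   = {at(store), have(k2), locked(d_kitchen_store), open(d_store_office)}

== RESULT ==
["at(store)", "have(k2)", "locked(d_kitchen_store)", "open(d_store_office)"]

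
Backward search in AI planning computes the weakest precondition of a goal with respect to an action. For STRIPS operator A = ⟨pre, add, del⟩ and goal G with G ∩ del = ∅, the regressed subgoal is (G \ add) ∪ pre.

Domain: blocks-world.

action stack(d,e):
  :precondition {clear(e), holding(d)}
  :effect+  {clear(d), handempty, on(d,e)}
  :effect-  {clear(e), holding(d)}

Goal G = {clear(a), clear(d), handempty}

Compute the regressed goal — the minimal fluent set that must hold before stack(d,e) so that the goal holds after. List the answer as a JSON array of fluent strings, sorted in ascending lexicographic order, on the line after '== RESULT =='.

Compute (G \ add) ∪ pre:
  G ∩ del = {}  (empty — regression defined)
  G \ add = {clear(a), clear(d), handempty} \ {clear(d), handempty, on(d,e)} = {clear(a)}
  ∪ pre   = {clear(a)} ∪ {clear(e), holding(d)}
          = {clear(a), clear(e), holding(d)}

== RESULT ==
["clear(a)", "clear(e)", "holding(d)"]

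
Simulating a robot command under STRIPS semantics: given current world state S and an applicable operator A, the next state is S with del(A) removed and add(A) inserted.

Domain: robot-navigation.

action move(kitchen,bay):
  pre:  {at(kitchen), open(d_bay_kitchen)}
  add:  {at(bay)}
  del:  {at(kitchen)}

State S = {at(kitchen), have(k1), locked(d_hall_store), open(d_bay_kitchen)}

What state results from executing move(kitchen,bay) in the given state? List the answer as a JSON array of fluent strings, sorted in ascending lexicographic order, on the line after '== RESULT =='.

Progress:
  pre ⊆ S: {at(kitchen), open(d_bay_kitchen)} ⊆ S  — applicable
  S \ del = {have(k1), locked(d_hall_store), open(d_bay_kitchen)}
  ∪ add   = {at(bay), have(k1), locked(d_hall_store), open(d_bay_kitchen)}

== RESULT ==
["at(bay)", "have(k1)", "locked(d_hall_store)", "open(d_bay_kitchen)"]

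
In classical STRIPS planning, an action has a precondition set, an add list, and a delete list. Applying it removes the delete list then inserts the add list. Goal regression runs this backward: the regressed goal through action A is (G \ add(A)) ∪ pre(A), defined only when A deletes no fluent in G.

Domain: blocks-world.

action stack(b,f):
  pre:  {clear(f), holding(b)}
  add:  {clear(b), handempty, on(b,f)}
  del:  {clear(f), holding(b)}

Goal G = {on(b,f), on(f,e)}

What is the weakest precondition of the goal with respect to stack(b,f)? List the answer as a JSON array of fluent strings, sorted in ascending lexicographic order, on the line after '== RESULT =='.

Regress:
  G ∩ del = {}  (empty — regression defined)
  G \ add = {on(b,f), on(f,e)} \ {clear(b), handempty, on(b,f)} = {on(f,e)}
  ∪ pre   = {on(f,e)} ∪ {clear(f), holding(b)}
          = {clear(f), holding(b), on(f,e)}

== RESULT ==
["clear(f)", "holding(b)", "on(f,e)"]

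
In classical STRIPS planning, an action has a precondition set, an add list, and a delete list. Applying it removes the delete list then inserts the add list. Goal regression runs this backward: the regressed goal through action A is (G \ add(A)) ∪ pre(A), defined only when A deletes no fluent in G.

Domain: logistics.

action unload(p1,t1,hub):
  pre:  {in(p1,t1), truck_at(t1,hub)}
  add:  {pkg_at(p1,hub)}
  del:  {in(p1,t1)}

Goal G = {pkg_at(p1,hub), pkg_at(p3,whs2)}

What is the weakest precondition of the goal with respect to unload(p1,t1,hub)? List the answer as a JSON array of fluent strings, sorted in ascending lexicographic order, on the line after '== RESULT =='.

Compute (G \ add) ∪ pre:
  G ∩ del = {}  (empty — regression defined)
  G \ add = {pkg_at(p1,hub), pkg_at(p3,whs2)} \ {pkg_at(p1,hub)} = {pkg_at(p3,whs2)}
  ∪ pre   = {pkg_at(p3,whs2)} ∪ {in(p1,t1), truck_at(t1,hub)}
          = {in(p1,t1), pkg_at(p3,whs2), truck_at(t1,hub)}

== RESULT ==
["in(p1,t1)", "pkg_at(p3,whs2)", "truck_at(t1,hub)"]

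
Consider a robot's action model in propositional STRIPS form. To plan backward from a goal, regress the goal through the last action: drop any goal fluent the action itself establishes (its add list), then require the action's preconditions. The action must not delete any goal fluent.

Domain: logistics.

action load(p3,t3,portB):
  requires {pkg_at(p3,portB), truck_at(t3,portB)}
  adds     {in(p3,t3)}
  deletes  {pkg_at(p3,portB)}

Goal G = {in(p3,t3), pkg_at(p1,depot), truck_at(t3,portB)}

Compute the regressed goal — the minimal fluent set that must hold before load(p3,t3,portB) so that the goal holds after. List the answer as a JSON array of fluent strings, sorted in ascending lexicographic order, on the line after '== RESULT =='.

Regress:
  G ∩ del = {}  (empty — regression defined)
  G \ add = {in(p3,t3), pkg_at(p1,depot), truck_at(t3,portB)} \ {in(p3,t3)} = {pkg_at(p1,depot), truck_at(t3,portB)}
  ∪ pre   = {pkg_at(p1,depot), truck_at(t3,portB)} ∪ {pkg_at(p3,portB), truck_at(t3,portB)}
          = {pkg_at(p1,depot), pkg_at(p3,portB), truck_at(t3,portB)}

== RESULT ==
["pkg_at(p1,depot)", "pkg_at(p3,portB)", "truck_at(t3,portB)"]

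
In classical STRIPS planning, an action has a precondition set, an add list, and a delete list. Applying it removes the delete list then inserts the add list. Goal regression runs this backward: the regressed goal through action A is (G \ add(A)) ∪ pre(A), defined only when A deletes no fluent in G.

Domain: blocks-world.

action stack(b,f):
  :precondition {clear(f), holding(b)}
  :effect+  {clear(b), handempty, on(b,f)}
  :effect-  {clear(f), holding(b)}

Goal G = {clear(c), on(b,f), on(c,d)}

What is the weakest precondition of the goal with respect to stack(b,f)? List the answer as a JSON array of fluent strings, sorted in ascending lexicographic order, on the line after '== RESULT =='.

Compute (G \ add) ∪ pre:
  G ∩ del = {}  (empty — regression defined)
  G \ add = {clear(c), on(b,f), on(c,d)} \ {clear(b), handempty, on(b,f)} = {clear(c), on(c,d)}
  ∪ pre   = {clear(c), on(c,d)} ∪ {clear(f), holding(b)}
          = {clear(c), clear(f), holding(b), on(c,d)}

== RESULT ==
["clear(c)", "clear(f)", "holding(b)", "on(c,d)"]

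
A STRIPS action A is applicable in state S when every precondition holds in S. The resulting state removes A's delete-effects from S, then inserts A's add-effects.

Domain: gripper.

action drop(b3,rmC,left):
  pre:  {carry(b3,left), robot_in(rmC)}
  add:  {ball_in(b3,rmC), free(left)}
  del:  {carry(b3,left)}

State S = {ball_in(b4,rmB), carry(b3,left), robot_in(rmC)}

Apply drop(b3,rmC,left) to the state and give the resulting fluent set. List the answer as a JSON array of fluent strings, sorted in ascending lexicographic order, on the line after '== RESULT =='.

Compute (S \ del) ∪ add:
  pre ⊆ S: {carry(b3,left), robot_in(rmC)} ⊆ S  — applicable
  S \ del = {ball_in(b4,rmB), robot_in(rmC)}
  ∪ add   = {ball_in(b3,rmC), ball_in(b4,rmB), free(left), robot_in(rmC)}

== RESULT ==
["ball_in(b3,rmC)", "ball_in(b4,rmB)", "free(left)", "robot_in(rmC)"]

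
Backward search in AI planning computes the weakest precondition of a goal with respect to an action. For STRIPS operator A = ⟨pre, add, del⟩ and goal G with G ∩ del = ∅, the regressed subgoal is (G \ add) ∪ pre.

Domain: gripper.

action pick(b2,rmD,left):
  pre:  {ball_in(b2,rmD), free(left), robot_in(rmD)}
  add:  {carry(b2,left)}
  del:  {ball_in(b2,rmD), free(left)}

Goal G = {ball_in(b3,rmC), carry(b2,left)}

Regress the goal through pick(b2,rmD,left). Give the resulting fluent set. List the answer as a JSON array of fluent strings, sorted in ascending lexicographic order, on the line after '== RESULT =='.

Compute (G \ add) ∪ pre:
  G ∩ del = {}  (empty — regression defined)
  G \ add = {ball_in(b3,rmC), carry(b2,left)} \ {carry(b2,left)} = {ball_in(b3,rmC)}
  ∪ pre   = {ball_in(b3,rmC)} ∪ {ball_in(b2,rmD), free(left), robot_in(rmD)}
          = {ball_in(b2,rmD), ball_in(b3,rmC), free(left), robot_in(rmD)}

== RESULT ==
["ball_in(b2,rmD)", "ball_in(b3,rmC)", "free(left)", "robot_in(rmD)"]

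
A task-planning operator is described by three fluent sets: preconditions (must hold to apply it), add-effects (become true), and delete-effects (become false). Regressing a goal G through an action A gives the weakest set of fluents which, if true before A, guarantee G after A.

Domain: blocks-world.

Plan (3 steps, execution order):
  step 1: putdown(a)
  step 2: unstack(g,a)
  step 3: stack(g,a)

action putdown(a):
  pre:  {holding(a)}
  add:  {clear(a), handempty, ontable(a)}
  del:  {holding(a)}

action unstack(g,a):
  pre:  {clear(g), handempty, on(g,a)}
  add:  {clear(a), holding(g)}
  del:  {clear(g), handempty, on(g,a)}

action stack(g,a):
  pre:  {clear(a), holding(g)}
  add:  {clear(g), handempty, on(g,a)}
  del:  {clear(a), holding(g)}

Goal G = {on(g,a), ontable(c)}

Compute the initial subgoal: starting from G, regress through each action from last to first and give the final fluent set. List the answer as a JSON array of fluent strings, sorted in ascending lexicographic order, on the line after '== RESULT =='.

Regress step by step:
  through step 3 (stack(g,a)): drop {on(g,a)}, keep {ontable(c)}, require {clear(a), holding(g)}
    → {clear(a), holding(g), ontable(c)}
  through step 2 (unstack(g,a)): drop {clear(a), holding(g)}, keep {ontable(c)}, require {clear(g), handempty, on(g,a)}
    → {clear(g), handempty, on(g,a), ontable(c)}
  through step 1 (putdown(a)): drop {handempty}, keep {clear(g), on(g,a), ontable(c)}, require {holding(a)}
    → {clear(g), holding(a), on(g,a), ontable(c)}

== RESULT ==
["clear(g)", "holding(a)", "on(g,a)", "ontable(c)"]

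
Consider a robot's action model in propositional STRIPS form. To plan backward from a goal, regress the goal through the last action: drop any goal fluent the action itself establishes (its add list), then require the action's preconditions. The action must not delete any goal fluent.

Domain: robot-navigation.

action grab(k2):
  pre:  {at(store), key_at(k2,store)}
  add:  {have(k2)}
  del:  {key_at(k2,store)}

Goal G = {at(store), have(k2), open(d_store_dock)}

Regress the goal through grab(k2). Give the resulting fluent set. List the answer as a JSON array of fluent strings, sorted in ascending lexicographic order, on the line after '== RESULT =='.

Regress:
  G ∩ del = {}  (empty — regression defined)
  G \ add = {at(store), have(k2), open(d_store_dock)} \ {have(k2)} = {at(store), open(d_store_dock)}
  ∪ pre   = {at(store), open(d_store_dock)} ∪ {at(store), key_at(k2,store)}
          = {at(store), key_at(k2,store), open(d_store_dock)}

== RESULT ==
["at(store)", "key_at(k2,store)", "open(d_store_dock)"]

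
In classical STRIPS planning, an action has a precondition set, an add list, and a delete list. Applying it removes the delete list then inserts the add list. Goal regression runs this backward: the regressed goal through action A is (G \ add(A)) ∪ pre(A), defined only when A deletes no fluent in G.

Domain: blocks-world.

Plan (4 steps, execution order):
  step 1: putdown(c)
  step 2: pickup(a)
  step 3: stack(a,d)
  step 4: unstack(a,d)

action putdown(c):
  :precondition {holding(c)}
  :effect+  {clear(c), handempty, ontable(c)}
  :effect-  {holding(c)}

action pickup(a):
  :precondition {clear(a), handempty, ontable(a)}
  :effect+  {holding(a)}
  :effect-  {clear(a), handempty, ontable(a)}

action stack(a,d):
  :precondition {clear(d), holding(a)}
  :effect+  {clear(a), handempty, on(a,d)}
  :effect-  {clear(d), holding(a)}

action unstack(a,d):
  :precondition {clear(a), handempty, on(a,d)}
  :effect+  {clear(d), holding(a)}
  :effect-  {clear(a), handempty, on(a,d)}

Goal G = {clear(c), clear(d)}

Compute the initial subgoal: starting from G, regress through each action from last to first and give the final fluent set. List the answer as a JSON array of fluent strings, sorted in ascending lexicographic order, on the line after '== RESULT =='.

Work backward from the goal:
  through step 4 (unstack(a,d)): drop {clear(d)}, keep {clear(c)}, require {clear(a), handempty, on(a,d)}
    → {clear(a), clear(c), handempty, on(a,d)}
  through step 3 (stack(a,d)): drop {clear(a), handempty, on(a,d)}, keep {clear(c)}, require {clear(d), holding(a)}
    → {clear(c), clear(d), holding(a)}
  through step 2 (pickup(a)): drop {holding(a)}, keep {clear(c), clear(d)}, require {clear(a), handempty, ontable(a)}
    → {clear(a), clear(c), clear(d), handempty, ontable(a)}
  through step 1 (putdown(c)): drop {clear(c), handempty}, keep {clear(a), clear(d), ontable(a)}, require {holding(c)}
    → {clear(a), clear(d), holding(c), ontable(a)}

== RESULT ==
["clear(a)", "clear(d)", "holding(c)", "ontable(a)"]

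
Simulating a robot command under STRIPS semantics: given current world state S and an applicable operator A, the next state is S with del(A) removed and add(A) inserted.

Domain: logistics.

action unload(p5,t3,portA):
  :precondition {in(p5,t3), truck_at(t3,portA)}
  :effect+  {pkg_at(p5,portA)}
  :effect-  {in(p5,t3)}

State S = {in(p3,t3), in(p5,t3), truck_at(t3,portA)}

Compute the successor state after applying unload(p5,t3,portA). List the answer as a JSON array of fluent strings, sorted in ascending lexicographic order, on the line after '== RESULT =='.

Progress:
  pre ⊆ S: {in(p5,t3), truck_at(t3,portA)} ⊆ S  — applicable
  S \ del = {in(p3,t3), truck_at(t3,portA)}
  ∪ add   = {in(p3,t3), pkg_at(p5,portA), truck_at(t3,portA)}

== RESULT ==
["in(p3,t3)", "pkg_at(p5,portA)", "truck_at(t3,portA)"]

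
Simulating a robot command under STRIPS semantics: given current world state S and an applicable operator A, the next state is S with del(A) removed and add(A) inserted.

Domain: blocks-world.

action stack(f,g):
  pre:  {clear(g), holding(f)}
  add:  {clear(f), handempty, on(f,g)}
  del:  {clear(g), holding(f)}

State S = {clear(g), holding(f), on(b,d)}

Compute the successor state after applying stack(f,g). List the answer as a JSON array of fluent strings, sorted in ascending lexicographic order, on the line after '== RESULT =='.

Progress:
  pre ⊆ S: {clear(g), holding(f)} ⊆ S  — applicable
  S \ del = {on(b,d)}
  ∪ add   = {clear(f), handempty, on(b,d), on(f,g)}

== RESULT ==
["clear(f)", "handempty", "on(b,d)", "on(f,g)"]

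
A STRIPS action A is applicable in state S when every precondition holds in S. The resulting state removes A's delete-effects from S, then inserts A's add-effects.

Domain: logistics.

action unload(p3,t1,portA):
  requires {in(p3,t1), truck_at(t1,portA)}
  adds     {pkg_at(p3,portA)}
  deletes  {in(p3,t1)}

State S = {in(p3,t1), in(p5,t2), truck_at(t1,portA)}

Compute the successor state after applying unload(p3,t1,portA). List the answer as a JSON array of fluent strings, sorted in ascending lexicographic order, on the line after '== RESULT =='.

Compute (S \ del) ∪ add:
  pre ⊆ S: {in(p3,t1), truck_at(t1,portA)} ⊆ S  — applicable
  S \ del = {in(p5,t2), truck_at(t1,portA)}
  ∪ add   = {in(p5,t2), pkg_at(p3,portA), truck_at(t1,portA)}

== RESULT ==
["in(p5,t2)", "pkg_at(p3,portA)", "truck_at(t1,portA)"]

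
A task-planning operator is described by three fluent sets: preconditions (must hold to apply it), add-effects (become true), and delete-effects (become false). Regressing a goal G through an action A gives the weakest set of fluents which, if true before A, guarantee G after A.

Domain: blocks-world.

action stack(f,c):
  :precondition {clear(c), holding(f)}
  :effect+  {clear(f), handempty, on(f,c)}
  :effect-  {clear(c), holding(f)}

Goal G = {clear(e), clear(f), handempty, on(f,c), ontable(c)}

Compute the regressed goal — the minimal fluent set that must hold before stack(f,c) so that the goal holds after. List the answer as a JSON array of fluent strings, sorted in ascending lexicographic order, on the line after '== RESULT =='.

Regress:
  G ∩ del = {}  (empty — regression defined)
  G \ add = {clear(e), clear(f), handempty, on(f,c), ontable(c)} \ {clear(f), handempty, on(f,c)} = {clear(e), ontable(c)}
  ∪ pre   = {clear(e), ontable(c)} ∪ {clear(c), holding(f)}
          = {clear(c), clear(e), holding(f), ontable(c)}

== RESULT ==
["clear(c)", "clear(e)", "holding(f)", "ontable(c)"]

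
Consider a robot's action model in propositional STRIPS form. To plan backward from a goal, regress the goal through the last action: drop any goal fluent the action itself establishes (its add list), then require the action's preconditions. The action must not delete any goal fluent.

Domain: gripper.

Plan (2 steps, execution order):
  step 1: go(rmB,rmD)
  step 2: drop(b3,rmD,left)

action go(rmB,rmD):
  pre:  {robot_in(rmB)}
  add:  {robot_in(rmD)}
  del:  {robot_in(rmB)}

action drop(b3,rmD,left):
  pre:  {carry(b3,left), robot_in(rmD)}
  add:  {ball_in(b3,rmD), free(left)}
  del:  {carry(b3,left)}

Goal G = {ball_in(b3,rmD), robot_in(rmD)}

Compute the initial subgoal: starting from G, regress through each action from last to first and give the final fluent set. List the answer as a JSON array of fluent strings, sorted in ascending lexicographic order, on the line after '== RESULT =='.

Work backward from the goal:
  through step 2 (drop(b3,rmD,left)): drop {ball_in(b3,rmD)}, keep {robot_in(rmD)}, require {carry(b3,left), robot_in(rmD)}
    → {carry(b3,left), robot_in(rmD)}
  through step 1 (go(rmB,rmD)): drop {robot_in(rmD)}, keep {carry(b3,left)}, require {robot_in(rmB)}
    → {carry(b3,left), robot_in(rmB)}

== RESULT ==
["carry(b3,left)", "robot_in(rmB)"]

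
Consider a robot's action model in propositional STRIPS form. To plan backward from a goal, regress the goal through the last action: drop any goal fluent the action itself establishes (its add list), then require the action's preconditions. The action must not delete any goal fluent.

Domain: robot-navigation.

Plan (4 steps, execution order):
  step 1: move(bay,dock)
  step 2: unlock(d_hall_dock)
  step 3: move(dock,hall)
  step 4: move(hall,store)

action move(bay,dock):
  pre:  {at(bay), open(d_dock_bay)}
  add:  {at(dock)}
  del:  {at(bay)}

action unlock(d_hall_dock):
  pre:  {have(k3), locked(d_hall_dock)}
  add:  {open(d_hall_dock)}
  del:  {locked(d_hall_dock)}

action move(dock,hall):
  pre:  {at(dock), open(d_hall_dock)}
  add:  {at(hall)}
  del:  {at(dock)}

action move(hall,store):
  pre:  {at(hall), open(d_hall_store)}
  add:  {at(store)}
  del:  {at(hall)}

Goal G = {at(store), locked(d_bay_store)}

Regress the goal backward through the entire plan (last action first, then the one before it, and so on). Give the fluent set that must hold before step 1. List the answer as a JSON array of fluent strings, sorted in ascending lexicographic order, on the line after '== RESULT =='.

Work backward from the goal:
  through step 4 (move(hall,store)): drop {at(store)}, keep {locked(d_bay_store)}, require {at(hall), open(d_hall_store)}
    → {at(hall), locked(d_bay_store), open(d_hall_store)}
  through step 3 (move(dock,hall)): drop {at(hall)}, keep {locked(d_bay_store), open(d_hall_store)}, require {at(dock), open(d_hall_dock)}
    → {at(dock), locked(d_bay_store), open(d_hall_dock), open(d_hall_store)}
  through step 2 (unlock(d_hall_dock)): drop {open(d_hall_dock)}, keep {at(dock), locked(d_bay_store), open(d_hall_store)}, require {have(k3), locked(d_hall_dock)}
    → {at(dock), have(k3), locked(d_bay_store), locked(d_hall_dock), open(d_hall_store)}
  through step 1 (move(bay,dock)): drop {at(dock)}, keep {have(k3), locked(d_bay_store), locked(d_hall_dock), open(d_hall_store)}, require {at(bay), open(d_dock_bay)}
    → {at(bay), have(k3), locked(d_bay_store), locked(d_hall_dock), open(d_dock_bay), open(d_hall_store)}

== RESULT ==
["at(bay)", "have(k3)", "locked(d_bay_store)", "locked(d_hall_dock)", "open(d_dock_bay)", "open(d_hall_store)"]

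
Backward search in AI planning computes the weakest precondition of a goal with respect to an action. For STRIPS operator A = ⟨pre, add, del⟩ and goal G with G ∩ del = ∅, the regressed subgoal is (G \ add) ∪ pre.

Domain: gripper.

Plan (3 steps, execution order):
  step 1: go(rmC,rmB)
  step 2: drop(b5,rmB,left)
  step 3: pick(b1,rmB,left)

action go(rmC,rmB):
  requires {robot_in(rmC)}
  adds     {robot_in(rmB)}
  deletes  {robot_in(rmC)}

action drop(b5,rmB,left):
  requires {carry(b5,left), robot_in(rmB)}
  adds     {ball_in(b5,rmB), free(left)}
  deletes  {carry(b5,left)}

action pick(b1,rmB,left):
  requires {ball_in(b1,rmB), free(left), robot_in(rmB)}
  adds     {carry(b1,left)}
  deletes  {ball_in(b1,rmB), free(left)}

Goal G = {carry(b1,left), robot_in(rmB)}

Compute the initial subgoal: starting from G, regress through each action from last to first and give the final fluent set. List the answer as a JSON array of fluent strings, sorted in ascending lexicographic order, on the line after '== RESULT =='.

Work backward from the goal:
  through step 3 (pick(b1,rmB,left)): drop {carry(b1,left)}, keep {robot_in(rmB)}, require {ball_in(b1,rmB), free(left), robot_in(rmB)}
    → {ball_in(b1,rmB), free(left), robot_in(rmB)}
  through step 2 (drop(b5,rmB,left)): drop {free(left)}, keep {ball_in(b1,rmB), robot_in(rmB)}, require {carry(b5,left), robot_in(rmB)}
    → {ball_in(b1,rmB), carry(b5,left), robot_in(rmB)}
  through step 1 (go(rmC,rmB)): drop {robot_in(rmB)}, keep {ball_in(b1,rmB), carry(b5,left)}, require {robot_in(rmC)}
    → {ball_in(b1,rmB), carry(b5,left), robot_in(rmC)}

== RESULT ==
["ball_in(b1,rmB)", "carry(b5,left)", "robot_in(rmC)"]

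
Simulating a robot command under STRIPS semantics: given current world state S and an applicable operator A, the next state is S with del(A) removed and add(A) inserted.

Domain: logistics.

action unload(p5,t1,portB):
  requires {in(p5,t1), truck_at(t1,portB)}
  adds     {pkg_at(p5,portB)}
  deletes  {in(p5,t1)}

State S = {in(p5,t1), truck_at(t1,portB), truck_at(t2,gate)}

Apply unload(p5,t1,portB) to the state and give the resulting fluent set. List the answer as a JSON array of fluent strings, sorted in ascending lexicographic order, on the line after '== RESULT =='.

Compute (S \ del) ∪ add:
  pre ⊆ S: {in(p5,t1), truck_at(t1,portB)} ⊆ S  — applicable
  S \ del = {truck_at(t1,portB), truck_at(t2,gate)}
  ∪ add   = {pkg_at(p5,portB), truck_at(t1,portB), truck_at(t2,gate)}

== RESULT ==
["pkg_at(p5,portB)", "truck_at(t1,portB)", "truck_at(t2,gate)"]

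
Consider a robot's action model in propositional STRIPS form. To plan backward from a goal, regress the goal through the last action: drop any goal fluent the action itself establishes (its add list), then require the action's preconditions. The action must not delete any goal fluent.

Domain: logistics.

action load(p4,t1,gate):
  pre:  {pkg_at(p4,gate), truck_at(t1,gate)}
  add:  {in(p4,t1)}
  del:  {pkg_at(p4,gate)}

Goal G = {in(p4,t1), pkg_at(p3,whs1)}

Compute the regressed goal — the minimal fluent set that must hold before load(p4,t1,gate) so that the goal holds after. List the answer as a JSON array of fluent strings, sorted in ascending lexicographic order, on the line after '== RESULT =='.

Regress:
  G ∩ del = {}  (empty — regression defined)
  G \ add = {in(p4,t1), pkg_at(p3,whs1)} \ {in(p4,t1)} = {pkg_at(p3,whs1)}
  ∪ pre   = {pkg_at(p3,whs1)} ∪ {pkg_at(p4,gate), truck_at(t1,gate)}
          = {pkg_at(p3,whs1), pkg_at(p4,gate), truck_at(t1,gate)}

== RESULT ==
["pkg_at(p3,whs1)", "pkg_at(p4,gate)", "truck_at(t1,gate)"]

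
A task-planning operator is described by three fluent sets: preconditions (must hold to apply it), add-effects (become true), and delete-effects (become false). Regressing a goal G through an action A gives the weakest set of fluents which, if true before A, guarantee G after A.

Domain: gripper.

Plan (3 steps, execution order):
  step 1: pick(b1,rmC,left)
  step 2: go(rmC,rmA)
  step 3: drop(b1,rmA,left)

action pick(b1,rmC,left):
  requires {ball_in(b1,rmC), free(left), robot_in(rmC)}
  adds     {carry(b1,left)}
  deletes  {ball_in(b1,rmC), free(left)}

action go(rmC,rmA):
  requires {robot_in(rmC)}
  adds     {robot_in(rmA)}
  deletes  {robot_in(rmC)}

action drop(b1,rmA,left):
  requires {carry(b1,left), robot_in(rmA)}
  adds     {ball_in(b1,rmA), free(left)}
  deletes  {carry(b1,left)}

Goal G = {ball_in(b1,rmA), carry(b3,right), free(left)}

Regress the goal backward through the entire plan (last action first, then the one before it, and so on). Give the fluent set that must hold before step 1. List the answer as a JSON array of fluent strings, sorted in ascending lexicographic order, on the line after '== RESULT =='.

Work backward from the goal:
  through step 3 (drop(b1,rmA,left)): drop {ball_in(b1,rmA), free(left)}, keep {carry(b3,right)}, require {carry(b1,left), robot_in(rmA)}
    → {carry(b1,left), carry(b3,right), robot_in(rmA)}
  through step 2 (go(rmC,rmA)): drop {robot_in(rmA)}, keep {carry(b1,left), carry(b3,right)}, require {robot_in(rmC)}
    → {carry(b1,left), carry(b3,right), robot_in(rmC)}
  through step 1 (pick(b1,rmC,left)): drop {carry(b1,left)}, keep {carry(b3,right), robot_in(rmC)}, require {ball_in(b1,rmC), free(left), robot_in(rmC)}
    → {ball_in(b1,rmC), carry(b3,right), free(left), robot_in(rmC)}

== RESULT ==
["ball_in(b1,rmC)", "carry(b3,right)", "free(left)", "robot_in(rmC)"]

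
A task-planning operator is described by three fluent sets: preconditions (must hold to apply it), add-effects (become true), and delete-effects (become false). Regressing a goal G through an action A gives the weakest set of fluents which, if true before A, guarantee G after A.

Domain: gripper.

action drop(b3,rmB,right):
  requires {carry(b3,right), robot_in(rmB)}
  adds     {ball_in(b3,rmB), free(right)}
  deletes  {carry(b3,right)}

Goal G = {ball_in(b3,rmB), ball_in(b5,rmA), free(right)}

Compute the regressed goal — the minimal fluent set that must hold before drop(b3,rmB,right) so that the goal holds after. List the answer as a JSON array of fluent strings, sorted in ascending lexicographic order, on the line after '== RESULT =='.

Regress:
  G ∩ del = {}  (empty — regression defined)
  G \ add = {ball_in(b3,rmB), ball_in(b5,rmA), free(right)} \ {ball_in(b3,rmB), free(right)} = {ball_in(b5,rmA)}
  ∪ pre   = {ball_in(b5,rmA)} ∪ {carry(b3,right), robot_in(rmB)}
          = {ball_in(b5,rmA), carry(b3,right), robot_in(rmB)}

== RESULT ==
["ball_in(b5,rmA)", "carry(b3,right)", "robot_in(rmB)"]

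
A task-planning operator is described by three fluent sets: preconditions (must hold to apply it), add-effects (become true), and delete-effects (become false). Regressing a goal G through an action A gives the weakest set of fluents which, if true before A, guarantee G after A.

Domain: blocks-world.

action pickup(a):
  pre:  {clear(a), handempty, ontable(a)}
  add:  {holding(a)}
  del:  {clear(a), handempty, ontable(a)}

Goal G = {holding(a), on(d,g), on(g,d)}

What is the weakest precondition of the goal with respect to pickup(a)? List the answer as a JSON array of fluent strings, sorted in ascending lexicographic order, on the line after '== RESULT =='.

Compute (G \ add) ∪ pre:
  G ∩ del = {}  (empty — regression defined)
  G \ add = {holding(a), on(d,g), on(g,d)} \ {holding(a)} = {on(d,g), on(g,d)}
  ∪ pre   = {on(d,g), on(g,d)} ∪ {clear(a), handempty, ontable(a)}
          = {clear(a), handempty, on(d,g), on(g,d), ontable(a)}

== RESULT ==
["clear(a)", "handempty", "on(d,g)", "on(g,d)", "ontable(a)"]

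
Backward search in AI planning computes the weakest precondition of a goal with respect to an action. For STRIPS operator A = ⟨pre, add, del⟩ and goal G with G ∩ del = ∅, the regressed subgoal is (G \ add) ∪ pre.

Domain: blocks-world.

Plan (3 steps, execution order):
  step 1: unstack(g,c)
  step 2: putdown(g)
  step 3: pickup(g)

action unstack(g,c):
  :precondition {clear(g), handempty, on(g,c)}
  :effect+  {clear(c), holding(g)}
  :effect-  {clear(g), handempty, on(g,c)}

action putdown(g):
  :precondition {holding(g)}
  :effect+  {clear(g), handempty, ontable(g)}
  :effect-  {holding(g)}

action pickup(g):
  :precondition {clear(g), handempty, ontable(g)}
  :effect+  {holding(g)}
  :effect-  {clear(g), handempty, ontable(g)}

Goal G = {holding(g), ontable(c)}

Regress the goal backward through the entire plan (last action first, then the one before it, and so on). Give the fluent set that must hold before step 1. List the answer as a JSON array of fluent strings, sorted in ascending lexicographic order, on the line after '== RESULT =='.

Work backward from the goal:
  through step 3 (pickup(g)): drop {holding(g)}, keep {ontable(c)}, require {clear(g), handempty, ontable(g)}
    → {clear(g), handempty, ontable(c), ontable(g)}
  through step 2 (putdown(g)): drop {clear(g), handempty, ontable(g)}, keep {ontable(c)}, require {holding(g)}
    → {holding(g), ontable(c)}
  through step 1 (unstack(g,c)): drop {holding(g)}, keep {ontable(c)}, require {clear(g), handempty, on(g,c)}
    → {clear(g), handempty, on(g,c), ontable(c)}

== RESULT ==
["clear(g)", "handempty", "on(g,c)", "ontable(c)"]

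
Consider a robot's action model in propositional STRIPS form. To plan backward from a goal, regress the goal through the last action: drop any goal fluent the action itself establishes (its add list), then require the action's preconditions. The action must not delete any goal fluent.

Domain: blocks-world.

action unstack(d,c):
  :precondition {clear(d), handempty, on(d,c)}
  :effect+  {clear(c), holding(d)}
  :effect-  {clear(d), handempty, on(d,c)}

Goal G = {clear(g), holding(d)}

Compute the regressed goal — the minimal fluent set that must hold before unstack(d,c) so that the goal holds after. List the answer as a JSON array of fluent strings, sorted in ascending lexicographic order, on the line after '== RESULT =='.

Regress:
  G ∩ del = {}  (empty — regression defined)
  G \ add = {clear(g), holding(d)} \ {clear(c), holding(d)} = {clear(g)}
  ∪ pre   = {clear(g)} ∪ {clear(d), handempty, on(d,c)}
          = {clear(d), clear(g), handempty, on(d,c)}

== RESULT ==
["clear(d)", "clear(g)", "handempty", "on(d,c)"]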